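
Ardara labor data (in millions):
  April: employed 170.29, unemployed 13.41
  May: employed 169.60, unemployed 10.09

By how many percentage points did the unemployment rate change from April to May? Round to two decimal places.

April: labor force = 170.29 + 13.41 = 183.70; u = 13.41/183.70 = 7.30%.
May: labor force = 169.60 + 10.09 = 179.69; u = 10.09/179.69 = 5.62%.
Change = 5.62% − 7.30% = −1.68 pp.

The unemployment rate changed by −1.68 percentage points.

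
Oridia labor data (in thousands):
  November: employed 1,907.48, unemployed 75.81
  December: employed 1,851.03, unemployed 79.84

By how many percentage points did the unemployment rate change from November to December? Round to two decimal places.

The unemployment rate changed by +0.31 percentage points.

November: labor force = 1,907.48 + 75.81 = 1,983.29; u = 75.81/1,983.29 = 3.82%.
December: labor force = 1,851.03 + 79.84 = 1,930.87; u = 79.84/1,930.87 = 4.13%.
Change = 4.13% − 3.82% = +0.31 pp.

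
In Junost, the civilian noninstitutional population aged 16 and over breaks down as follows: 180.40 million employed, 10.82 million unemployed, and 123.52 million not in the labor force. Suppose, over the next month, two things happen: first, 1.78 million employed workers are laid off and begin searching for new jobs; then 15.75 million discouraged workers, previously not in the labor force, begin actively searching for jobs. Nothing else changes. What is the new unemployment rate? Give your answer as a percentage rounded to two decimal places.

Initially, labor force = 180.40 + 10.82 = 191.22 million, so u = 10.82/191.22 = 5.66%.
After the first change, employed falls and unemployed rises by 1.78; labor force unchanged → E = 178.62, U = 12.60, labor force = 191.22 million.
After the second change, unemployed and labor force both rise by 15.75 → E = 178.62, U = 28.35, labor force = 206.97 million.
New unemployment rate = 28.35 / 206.97 = 13.70%.

New unemployment rate ≈ 13.70%.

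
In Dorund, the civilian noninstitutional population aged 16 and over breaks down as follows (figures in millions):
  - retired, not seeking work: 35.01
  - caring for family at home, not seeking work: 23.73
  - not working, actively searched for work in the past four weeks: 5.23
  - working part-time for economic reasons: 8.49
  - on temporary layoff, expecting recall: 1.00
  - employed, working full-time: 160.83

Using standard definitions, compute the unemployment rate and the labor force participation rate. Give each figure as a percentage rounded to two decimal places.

Employed = 8.49 + 160.83 = 169.32 million (anyone who worked, including part-time for economic reasons, counts as employed).
Unemployed = 5.23 + 1.00 = 6.23 million (jobless and actively searching, or on temporary layoff).
Labor force = 169.32 + 6.23 = 175.55 million.
Not in labor force = 35.01 + 23.73 = 58.74 million (those not working and not actively searching are outside the labor force).
Civilian working-age population = 175.55 + 58.74 = 234.29 million.
Unemployment rate = 6.23 / 175.55 = 3.55%.
Labor force participation rate = 175.55 / 234.29 = 74.93%.

Unemployment rate ≈ 3.55%; labor force participation rate ≈ 74.93%.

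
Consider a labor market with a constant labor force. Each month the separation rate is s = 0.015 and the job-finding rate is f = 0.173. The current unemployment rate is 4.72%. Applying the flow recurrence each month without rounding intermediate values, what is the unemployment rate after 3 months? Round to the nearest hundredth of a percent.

Unemployment rate after three months ≈ 6.23%.

With a fixed labor force, u_{t+1} = u_t + s·(1−u_t) − f·u_t = u_t·(1−s−f) + s.
Here 1−s−f = 0.812 and s = 0.015.
u_1 = 0.047200 × 0.812 + 0.015 = 0.053326.
u_2 = 0.053326 × 0.812 + 0.015 = 0.058301.
u_3 = 0.058301 × 0.812 + 0.015 = 0.062340.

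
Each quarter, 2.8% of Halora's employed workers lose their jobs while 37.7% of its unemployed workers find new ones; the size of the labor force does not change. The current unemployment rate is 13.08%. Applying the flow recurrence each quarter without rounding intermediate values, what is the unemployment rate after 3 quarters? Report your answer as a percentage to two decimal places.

With a fixed labor force, u_{t+1} = u_t + s·(1−u_t) − f·u_t = u_t·(1−s−f) + s.
Here 1−s−f = 0.595 and s = 0.028.
u_1 = 0.130800 × 0.595 + 0.028 = 0.105826.
u_2 = 0.105826 × 0.595 + 0.028 = 0.090966.
u_3 = 0.090966 × 0.595 + 0.028 = 0.082125.

Unemployment rate after three quarters ≈ 8.21%.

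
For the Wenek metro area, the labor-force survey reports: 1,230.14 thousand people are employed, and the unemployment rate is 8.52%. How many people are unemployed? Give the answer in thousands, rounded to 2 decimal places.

About 114.57 thousand are unemployed.

Let U be the number unemployed. The labor force is E + U, and U/(E+U) = 0.0852.
So U = 0.0852 × 1,230.14 / (1 − 0.0852) = 104.8079 / 0.9148 ≈ 114.57 thousand.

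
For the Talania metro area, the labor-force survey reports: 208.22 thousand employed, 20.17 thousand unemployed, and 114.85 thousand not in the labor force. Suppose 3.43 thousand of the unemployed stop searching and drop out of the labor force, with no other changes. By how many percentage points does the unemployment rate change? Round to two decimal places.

The unemployment rate changes by −1.39 percentage points.

Initially, labor force = 208.22 + 20.17 = 228.39 thousand, so u = 20.17/228.39 = 8.83%.
After the change, unemployed and labor force both fall by 3.43 → E = 208.22, U = 16.74, labor force = 224.96 thousand.
New unemployment rate = 16.74 / 224.96 = 7.44%.
Change = 7.44% − 8.83% = −1.39 percentage points.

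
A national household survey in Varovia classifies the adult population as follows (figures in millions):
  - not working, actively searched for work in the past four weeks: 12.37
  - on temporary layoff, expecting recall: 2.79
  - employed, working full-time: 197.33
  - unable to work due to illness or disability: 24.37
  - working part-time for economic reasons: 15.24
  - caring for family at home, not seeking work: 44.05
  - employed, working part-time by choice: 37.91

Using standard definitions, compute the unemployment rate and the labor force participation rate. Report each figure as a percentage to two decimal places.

Unemployment rate ≈ 5.71%; labor force participation rate ≈ 79.52%.

Employed = 197.33 + 15.24 + 37.91 = 250.48 million (anyone who worked, including part-time for economic reasons, counts as employed).
Unemployed = 12.37 + 2.79 = 15.16 million (jobless and actively searching, or on temporary layoff).
Labor force = 250.48 + 15.16 = 265.64 million.
Not in labor force = 24.37 + 44.05 = 68.42 million (those not working and not actively searching are outside the labor force).
Civilian working-age population = 265.64 + 68.42 = 334.06 million.
Unemployment rate = 15.16 / 265.64 = 5.71%.
Labor force participation rate = 265.64 / 334.06 = 79.52%.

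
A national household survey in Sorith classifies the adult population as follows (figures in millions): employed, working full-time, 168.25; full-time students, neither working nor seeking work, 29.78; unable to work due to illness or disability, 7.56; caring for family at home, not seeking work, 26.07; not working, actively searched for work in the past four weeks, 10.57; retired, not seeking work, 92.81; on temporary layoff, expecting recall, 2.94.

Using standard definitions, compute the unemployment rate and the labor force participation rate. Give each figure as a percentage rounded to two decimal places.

Unemployment rate ≈ 7.43%; labor force participation rate ≈ 53.78%.

Employed = 168.25 million.
Unemployed = 10.57 + 2.94 = 13.51 million (jobless and actively searching, or on temporary layoff).
Labor force = 168.25 + 13.51 = 181.76 million.
Not in labor force = 29.78 + 7.56 + 26.07 + 92.81 = 156.22 million (those not working and not actively searching are outside the labor force).
Civilian working-age population = 181.76 + 156.22 = 337.98 million.
Unemployment rate = 13.51 / 181.76 = 7.43%.
Labor force participation rate = 181.76 / 337.98 = 53.78%.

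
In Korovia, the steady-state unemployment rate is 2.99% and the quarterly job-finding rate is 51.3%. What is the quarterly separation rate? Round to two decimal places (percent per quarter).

From u* = s/(s+f): s = u·f/(1−u).
s = 0.0299 × 51.3 / (1 − 0.0299) = 1.5339 / 0.9701 ≈ 1.58% per quarter.

Separation rate ≈ 1.58% per quarter.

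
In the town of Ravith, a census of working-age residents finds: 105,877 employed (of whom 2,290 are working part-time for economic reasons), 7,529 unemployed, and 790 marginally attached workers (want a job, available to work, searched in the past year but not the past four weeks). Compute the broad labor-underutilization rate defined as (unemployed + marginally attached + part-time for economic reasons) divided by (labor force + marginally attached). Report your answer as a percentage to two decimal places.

Broad underutilization rate ≈ 9.29%.

Labor force = 105,877 + 7,529 = 113,406.
Numerator = 7,529 + 790 + 2,290 = 10,609.
Denominator = 113,406 + 790 = 114,196.
Broad rate = 10,609 / 114,196 = 9.29%.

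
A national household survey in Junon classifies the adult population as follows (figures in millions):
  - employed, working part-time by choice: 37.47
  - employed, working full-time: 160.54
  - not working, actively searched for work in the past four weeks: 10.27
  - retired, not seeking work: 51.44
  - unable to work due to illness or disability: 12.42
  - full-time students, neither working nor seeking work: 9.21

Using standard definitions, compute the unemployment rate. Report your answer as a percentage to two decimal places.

Unemployment rate ≈ 4.93%.

Employed = 37.47 + 160.54 = 198.01 million.
Unemployed = 10.27 million.
Labor force = 198.01 + 10.27 = 208.28 million.
Unemployment rate = 10.27 / 208.28 = 4.93%.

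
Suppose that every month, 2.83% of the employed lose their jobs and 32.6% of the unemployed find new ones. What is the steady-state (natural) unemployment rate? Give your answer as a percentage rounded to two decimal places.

At steady state the flows balance: s·E = f·U, so U/(E+U) = s/(s+f).
u* = 2.83 / (2.83 + 32.6) = 2.83 / 35.43 = 7.99%.

Steady-state unemployment rate ≈ 7.99%.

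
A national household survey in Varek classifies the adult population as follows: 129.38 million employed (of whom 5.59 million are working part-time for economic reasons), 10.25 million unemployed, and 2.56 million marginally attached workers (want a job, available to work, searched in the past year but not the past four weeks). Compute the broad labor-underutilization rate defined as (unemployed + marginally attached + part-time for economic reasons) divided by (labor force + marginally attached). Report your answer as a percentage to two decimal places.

Broad underutilization rate ≈ 12.94%.

Labor force = 129.38 + 10.25 = 139.63 million.
Numerator = 10.25 + 2.56 + 5.59 = 18.40 million.
Denominator = 139.63 + 2.56 = 142.19 million.
Broad rate = 18.40 / 142.19 = 12.94%.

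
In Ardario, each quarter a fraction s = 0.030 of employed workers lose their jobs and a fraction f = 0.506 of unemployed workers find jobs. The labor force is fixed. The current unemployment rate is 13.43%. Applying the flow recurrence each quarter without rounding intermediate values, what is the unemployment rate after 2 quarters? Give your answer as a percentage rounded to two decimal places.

With a fixed labor force, u_{t+1} = u_t + s·(1−u_t) − f·u_t = u_t·(1−s−f) + s.
Here 1−s−f = 0.464 and s = 0.030.
u_1 = 0.134300 × 0.464 + 0.030 = 0.092315.
u_2 = 0.092315 × 0.464 + 0.030 = 0.072834.

Unemployment rate after two quarters ≈ 7.28%.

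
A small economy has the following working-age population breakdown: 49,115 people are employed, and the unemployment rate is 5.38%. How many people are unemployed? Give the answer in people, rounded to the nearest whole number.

About 2,793 are unemployed.

Let U be the number unemployed. The labor force is E + U, and U/(E+U) = 0.0538.
So U = 0.0538 × 49,115 / (1 − 0.0538) = 2642.39 / 0.9462 ≈ 2,793.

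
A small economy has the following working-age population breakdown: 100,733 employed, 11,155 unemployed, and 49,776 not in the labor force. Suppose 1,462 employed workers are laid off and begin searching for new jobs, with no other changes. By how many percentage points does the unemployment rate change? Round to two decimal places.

Initially, labor force = 100,733 + 11,155 = 111,888, so u = 11,155/111,888 = 9.97%.
After the change, employed falls and unemployed rises by 1,462; labor force unchanged → E = 99,271, U = 12,617, labor force = 111,888.
New unemployment rate = 12,617 / 111,888 = 11.28%.
Change = 11.28% − 9.97% = +1.31 percentage points.

The unemployment rate changes by +1.31 percentage points.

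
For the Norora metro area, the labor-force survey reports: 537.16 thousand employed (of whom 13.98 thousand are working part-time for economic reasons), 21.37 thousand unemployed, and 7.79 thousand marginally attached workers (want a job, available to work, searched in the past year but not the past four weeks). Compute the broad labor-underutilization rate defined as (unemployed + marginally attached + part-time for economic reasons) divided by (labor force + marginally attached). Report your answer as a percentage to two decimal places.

Broad underutilization rate ≈ 7.62%.

Labor force = 537.16 + 21.37 = 558.53 thousand.
Numerator = 21.37 + 7.79 + 13.98 = 43.14 thousand.
Denominator = 558.53 + 7.79 = 566.32 thousand.
Broad rate = 43.14 / 566.32 = 7.62%.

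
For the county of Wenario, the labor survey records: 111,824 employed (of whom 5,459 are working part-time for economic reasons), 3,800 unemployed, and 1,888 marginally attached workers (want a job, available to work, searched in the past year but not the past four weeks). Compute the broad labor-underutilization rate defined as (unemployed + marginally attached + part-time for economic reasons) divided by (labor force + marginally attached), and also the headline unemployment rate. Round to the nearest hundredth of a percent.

Broad underutilization rate ≈ 9.49%; headline unemployment rate ≈ 3.29%.

Labor force = 111,824 + 3,800 = 115,624.
Numerator = 3,800 + 1,888 + 5,459 = 11,147.
Denominator = 115,624 + 1,888 = 117,512.
Broad rate = 11,147 / 117,512 = 9.49%.
Headline unemployment rate = 3,800 / 115,624 = 3.29%.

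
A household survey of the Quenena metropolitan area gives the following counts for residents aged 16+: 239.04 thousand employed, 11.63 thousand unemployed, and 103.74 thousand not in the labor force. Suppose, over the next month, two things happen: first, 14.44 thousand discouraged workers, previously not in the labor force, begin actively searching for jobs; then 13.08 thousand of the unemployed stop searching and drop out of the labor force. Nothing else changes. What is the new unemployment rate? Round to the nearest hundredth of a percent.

Initially, labor force = 239.04 + 11.63 = 250.67 thousand, so u = 11.63/250.67 = 4.64%.
After the first change, unemployed and labor force both rise by 14.44 → E = 239.04, U = 26.07, labor force = 265.11 thousand.
After the second change, unemployed and labor force both fall by 13.08 → E = 239.04, U = 12.99, labor force = 252.03 thousand.
New unemployment rate = 12.99 / 252.03 = 5.15%.

New unemployment rate ≈ 5.15%.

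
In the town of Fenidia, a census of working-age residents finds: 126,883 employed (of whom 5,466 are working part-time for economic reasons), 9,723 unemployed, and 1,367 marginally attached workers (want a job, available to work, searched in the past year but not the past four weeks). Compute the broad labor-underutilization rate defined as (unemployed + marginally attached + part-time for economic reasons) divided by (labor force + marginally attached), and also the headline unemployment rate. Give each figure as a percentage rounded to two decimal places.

Labor force = 126,883 + 9,723 = 136,606.
Numerator = 9,723 + 1,367 + 5,466 = 16,556.
Denominator = 136,606 + 1,367 = 137,973.
Broad rate = 16,556 / 137,973 = 12.00%.
Headline unemployment rate = 9,723 / 136,606 = 7.12%.

Broad underutilization rate ≈ 12.00%; headline unemployment rate ≈ 7.12%.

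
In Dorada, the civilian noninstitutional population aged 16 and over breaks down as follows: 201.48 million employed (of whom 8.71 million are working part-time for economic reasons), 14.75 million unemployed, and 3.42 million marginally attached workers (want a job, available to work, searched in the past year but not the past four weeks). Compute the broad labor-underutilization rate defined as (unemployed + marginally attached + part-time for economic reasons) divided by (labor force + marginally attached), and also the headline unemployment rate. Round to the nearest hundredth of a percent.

Broad underutilization rate ≈ 12.24%; headline unemployment rate ≈ 6.82%.

Labor force = 201.48 + 14.75 = 216.23 million.
Numerator = 14.75 + 3.42 + 8.71 = 26.88 million.
Denominator = 216.23 + 3.42 = 219.65 million.
Broad rate = 26.88 / 219.65 = 12.24%.
Headline unemployment rate = 14.75 / 216.23 = 6.82%.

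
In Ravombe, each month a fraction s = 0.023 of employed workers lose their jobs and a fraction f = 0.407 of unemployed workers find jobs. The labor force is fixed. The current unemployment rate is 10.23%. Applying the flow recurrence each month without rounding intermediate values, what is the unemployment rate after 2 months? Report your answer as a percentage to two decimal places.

Unemployment rate after two months ≈ 6.93%.

With a fixed labor force, u_{t+1} = u_t + s·(1−u_t) − f·u_t = u_t·(1−s−f) + s.
Here 1−s−f = 0.570 and s = 0.023.
u_1 = 0.102300 × 0.570 + 0.023 = 0.081311.
u_2 = 0.081311 × 0.570 + 0.023 = 0.069347.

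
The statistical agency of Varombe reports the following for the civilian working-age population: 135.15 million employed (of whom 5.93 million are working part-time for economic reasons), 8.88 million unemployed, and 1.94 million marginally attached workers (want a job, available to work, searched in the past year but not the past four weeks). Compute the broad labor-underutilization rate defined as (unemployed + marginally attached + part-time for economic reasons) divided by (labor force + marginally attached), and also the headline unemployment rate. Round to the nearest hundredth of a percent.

Broad underutilization rate ≈ 11.47%; headline unemployment rate ≈ 6.17%.

Labor force = 135.15 + 8.88 = 144.03 million.
Numerator = 8.88 + 1.94 + 5.93 = 16.75 million.
Denominator = 144.03 + 1.94 = 145.97 million.
Broad rate = 16.75 / 145.97 = 11.47%.
Headline unemployment rate = 8.88 / 144.03 = 6.17%.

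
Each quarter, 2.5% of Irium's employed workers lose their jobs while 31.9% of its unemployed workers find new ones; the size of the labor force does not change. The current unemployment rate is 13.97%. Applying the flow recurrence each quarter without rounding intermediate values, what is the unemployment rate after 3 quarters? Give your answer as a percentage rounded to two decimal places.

Unemployment rate after three quarters ≈ 9.16%.

With a fixed labor force, u_{t+1} = u_t + s·(1−u_t) − f·u_t = u_t·(1−s−f) + s.
Here 1−s−f = 0.656 and s = 0.025.
u_1 = 0.139700 × 0.656 + 0.025 = 0.116643.
u_2 = 0.116643 × 0.656 + 0.025 = 0.101518.
u_3 = 0.101518 × 0.656 + 0.025 = 0.091596.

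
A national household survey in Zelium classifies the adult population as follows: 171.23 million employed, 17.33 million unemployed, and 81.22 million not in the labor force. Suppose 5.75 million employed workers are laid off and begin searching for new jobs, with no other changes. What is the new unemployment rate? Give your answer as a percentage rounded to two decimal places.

New unemployment rate ≈ 12.24%.

Initially, labor force = 171.23 + 17.33 = 188.56 million, so u = 17.33/188.56 = 9.19%.
After the change, employed falls and unemployed rises by 5.75; labor force unchanged → E = 165.48, U = 23.08, labor force = 188.56 million.
New unemployment rate = 23.08 / 188.56 = 12.24%.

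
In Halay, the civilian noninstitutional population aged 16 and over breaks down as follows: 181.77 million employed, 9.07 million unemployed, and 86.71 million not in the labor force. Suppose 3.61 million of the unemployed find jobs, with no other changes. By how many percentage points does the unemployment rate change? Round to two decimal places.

The unemployment rate changes by −1.89 percentage points.

Initially, labor force = 181.77 + 9.07 = 190.84 million, so u = 9.07/190.84 = 4.75%.
After the change, unemployed falls and employed rises by 3.61; labor force unchanged → E = 185.38, U = 5.46, labor force = 190.84 million.
New unemployment rate = 5.46 / 190.84 = 2.86%.
Change = 2.86% − 4.75% = −1.89 percentage points.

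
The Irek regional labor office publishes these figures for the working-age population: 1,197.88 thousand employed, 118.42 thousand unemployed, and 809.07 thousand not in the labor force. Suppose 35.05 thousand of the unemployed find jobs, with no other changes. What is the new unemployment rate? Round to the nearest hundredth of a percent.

New unemployment rate ≈ 6.33%.

Initially, labor force = 1,197.88 + 118.42 = 1,316.30 thousand, so u = 118.42/1,316.30 = 9.00%.
After the change, unemployed falls and employed rises by 35.05; labor force unchanged → E = 1,232.93, U = 83.37, labor force = 1,316.30 thousand.
New unemployment rate = 83.37 / 1,316.30 = 6.33%.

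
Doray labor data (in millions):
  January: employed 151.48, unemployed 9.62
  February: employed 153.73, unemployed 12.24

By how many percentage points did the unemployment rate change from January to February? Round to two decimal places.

The unemployment rate changed by +1.40 percentage points.

January: labor force = 151.48 + 9.62 = 161.10; u = 9.62/161.10 = 5.97%.
February: labor force = 153.73 + 12.24 = 165.97; u = 12.24/165.97 = 7.37%.
Change = 7.37% − 5.97% = +1.40 pp.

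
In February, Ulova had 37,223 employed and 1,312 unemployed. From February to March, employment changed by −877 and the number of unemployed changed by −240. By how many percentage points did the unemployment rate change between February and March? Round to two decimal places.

The unemployment rate changed by −0.54 percentage points.

February: labor force = 37,223 + 1,312 = 38,535; u = 1,312/38,535 = 3.40%.
March: labor force = 36,346 + 1,072 = 37,418; u = 1,072/37,418 = 2.86%.
Change = 2.86% − 3.40% = −0.54 pp.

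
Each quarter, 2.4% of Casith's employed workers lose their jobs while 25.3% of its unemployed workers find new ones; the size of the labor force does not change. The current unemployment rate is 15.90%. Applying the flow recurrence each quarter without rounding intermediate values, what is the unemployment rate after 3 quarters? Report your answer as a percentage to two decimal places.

Unemployment rate after three quarters ≈ 11.40%.

With a fixed labor force, u_{t+1} = u_t + s·(1−u_t) − f·u_t = u_t·(1−s−f) + s.
Here 1−s−f = 0.723 and s = 0.024.
u_1 = 0.159000 × 0.723 + 0.024 = 0.138957.
u_2 = 0.138957 × 0.723 + 0.024 = 0.124466.
u_3 = 0.124466 × 0.723 + 0.024 = 0.113989.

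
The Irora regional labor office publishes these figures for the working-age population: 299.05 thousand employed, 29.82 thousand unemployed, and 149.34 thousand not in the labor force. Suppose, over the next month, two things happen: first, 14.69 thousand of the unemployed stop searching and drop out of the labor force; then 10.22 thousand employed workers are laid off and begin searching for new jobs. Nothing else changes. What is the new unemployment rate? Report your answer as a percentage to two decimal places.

Initially, labor force = 299.05 + 29.82 = 328.87 thousand, so u = 29.82/328.87 = 9.07%.
After the first change, unemployed and labor force both fall by 14.69 → E = 299.05, U = 15.13, labor force = 314.18 thousand.
After the second change, employed falls and unemployed rises by 10.22; labor force unchanged → E = 288.83, U = 25.35, labor force = 314.18 thousand.
New unemployment rate = 25.35 / 314.18 = 8.07%.

New unemployment rate ≈ 8.07%.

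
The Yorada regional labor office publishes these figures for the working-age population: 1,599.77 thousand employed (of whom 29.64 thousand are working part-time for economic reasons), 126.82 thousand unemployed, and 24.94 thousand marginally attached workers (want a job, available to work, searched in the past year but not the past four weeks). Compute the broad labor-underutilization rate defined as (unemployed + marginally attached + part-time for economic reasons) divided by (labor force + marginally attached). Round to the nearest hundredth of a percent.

Broad underutilization rate ≈ 10.36%.

Labor force = 1,599.77 + 126.82 = 1,726.59 thousand.
Numerator = 126.82 + 24.94 + 29.64 = 181.40 thousand.
Denominator = 1,726.59 + 24.94 = 1,751.53 thousand.
Broad rate = 181.40 / 1,751.53 = 10.36%.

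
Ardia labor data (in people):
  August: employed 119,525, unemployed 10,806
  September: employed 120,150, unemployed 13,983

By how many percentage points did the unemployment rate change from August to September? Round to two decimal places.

August: labor force = 119,525 + 10,806 = 130,331; u = 10,806/130,331 = 8.29%.
September: labor force = 120,150 + 13,983 = 134,133; u = 13,983/134,133 = 10.42%.
Change = 10.42% − 8.29% = +2.13 pp.

The unemployment rate changed by +2.13 percentage points.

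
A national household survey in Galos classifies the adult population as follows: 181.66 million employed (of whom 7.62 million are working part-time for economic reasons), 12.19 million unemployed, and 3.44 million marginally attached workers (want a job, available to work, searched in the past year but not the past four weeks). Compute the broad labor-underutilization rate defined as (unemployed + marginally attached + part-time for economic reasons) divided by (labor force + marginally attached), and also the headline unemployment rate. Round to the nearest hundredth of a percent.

Labor force = 181.66 + 12.19 = 193.85 million.
Numerator = 12.19 + 3.44 + 7.62 = 23.25 million.
Denominator = 193.85 + 3.44 = 197.29 million.
Broad rate = 23.25 / 197.29 = 11.78%.
Headline unemployment rate = 12.19 / 193.85 = 6.29%.

Broad underutilization rate ≈ 11.78%; headline unemployment rate ≈ 6.29%.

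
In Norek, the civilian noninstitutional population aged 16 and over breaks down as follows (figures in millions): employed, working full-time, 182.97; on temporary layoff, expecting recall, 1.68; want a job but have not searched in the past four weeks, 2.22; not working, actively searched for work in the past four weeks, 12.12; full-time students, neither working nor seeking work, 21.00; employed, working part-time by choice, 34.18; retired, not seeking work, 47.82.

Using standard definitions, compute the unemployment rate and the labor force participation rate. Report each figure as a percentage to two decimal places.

Employed = 182.97 + 34.18 = 217.15 million.
Unemployed = 1.68 + 12.12 = 13.80 million (jobless and actively searching, or on temporary layoff).
Labor force = 217.15 + 13.80 = 230.95 million.
Not in labor force = 2.22 + 21.00 + 47.82 = 71.04 million (those not working and not actively searching are outside the labor force — including those who want a job but have given up searching).
Civilian working-age population = 230.95 + 71.04 = 301.99 million.
Unemployment rate = 13.80 / 230.95 = 5.98%.
Labor force participation rate = 230.95 / 301.99 = 76.48%.

Unemployment rate ≈ 5.98%; labor force participation rate ≈ 76.48%.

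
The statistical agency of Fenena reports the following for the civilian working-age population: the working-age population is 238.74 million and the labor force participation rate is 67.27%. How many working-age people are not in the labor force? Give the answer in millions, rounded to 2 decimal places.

About 78.14 million are not in the labor force.

Share not in the labor force = 1 − 0.6727 = 0.3273.
Not in labor force = 0.3273 × 238.74 ≈ 78.14 million.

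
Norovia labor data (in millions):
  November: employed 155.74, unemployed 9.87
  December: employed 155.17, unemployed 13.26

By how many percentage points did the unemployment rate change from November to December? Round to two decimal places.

The unemployment rate changed by +1.91 percentage points.

November: labor force = 155.74 + 9.87 = 165.61; u = 9.87/165.61 = 5.96%.
December: labor force = 155.17 + 13.26 = 168.43; u = 13.26/168.43 = 7.87%.
Change = 7.87% − 5.96% = +1.91 pp.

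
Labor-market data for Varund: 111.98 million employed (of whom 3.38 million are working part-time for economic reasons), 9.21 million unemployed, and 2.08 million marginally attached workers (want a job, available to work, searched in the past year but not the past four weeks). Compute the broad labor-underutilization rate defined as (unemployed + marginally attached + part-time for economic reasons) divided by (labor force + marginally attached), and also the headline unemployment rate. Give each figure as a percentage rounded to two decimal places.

Labor force = 111.98 + 9.21 = 121.19 million.
Numerator = 9.21 + 2.08 + 3.38 = 14.67 million.
Denominator = 121.19 + 2.08 = 123.27 million.
Broad rate = 14.67 / 123.27 = 11.90%.
Headline unemployment rate = 9.21 / 121.19 = 7.60%.

Broad underutilization rate ≈ 11.90%; headline unemployment rate ≈ 7.60%.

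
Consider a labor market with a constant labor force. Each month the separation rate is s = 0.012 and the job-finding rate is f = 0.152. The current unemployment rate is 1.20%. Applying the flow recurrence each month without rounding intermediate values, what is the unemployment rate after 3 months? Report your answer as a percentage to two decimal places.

Unemployment rate after three months ≈ 3.74%.

With a fixed labor force, u_{t+1} = u_t + s·(1−u_t) − f·u_t = u_t·(1−s−f) + s.
Here 1−s−f = 0.836 and s = 0.012.
u_1 = 0.012000 × 0.836 + 0.012 = 0.022032.
u_2 = 0.022032 × 0.836 + 0.012 = 0.030419.
u_3 = 0.030419 × 0.836 + 0.012 = 0.037430.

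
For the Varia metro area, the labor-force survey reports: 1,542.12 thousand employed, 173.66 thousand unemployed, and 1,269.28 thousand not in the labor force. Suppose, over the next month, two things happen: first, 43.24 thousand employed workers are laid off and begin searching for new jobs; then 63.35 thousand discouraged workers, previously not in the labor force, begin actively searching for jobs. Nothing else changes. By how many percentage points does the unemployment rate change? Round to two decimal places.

The unemployment rate changes by +5.63 percentage points.

Initially, labor force = 1,542.12 + 173.66 = 1,715.78 thousand, so u = 173.66/1,715.78 = 10.12%.
After the first change, employed falls and unemployed rises by 43.24; labor force unchanged → E = 1,498.88, U = 216.90, labor force = 1,715.78 thousand.
After the second change, unemployed and labor force both rise by 63.35 → E = 1,498.88, U = 280.25, labor force = 1,779.13 thousand.
New unemployment rate = 280.25 / 1,779.13 = 15.75%.
Change = 15.75% − 10.12% = +5.63 percentage points.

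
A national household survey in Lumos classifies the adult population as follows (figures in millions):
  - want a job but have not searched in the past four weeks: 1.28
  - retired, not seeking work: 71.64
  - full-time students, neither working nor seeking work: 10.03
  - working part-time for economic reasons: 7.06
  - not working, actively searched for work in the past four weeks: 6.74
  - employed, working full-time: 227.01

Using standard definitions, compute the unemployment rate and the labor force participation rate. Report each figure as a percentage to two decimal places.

Unemployment rate ≈ 2.80%; labor force participation rate ≈ 74.38%.

Employed = 7.06 + 227.01 = 234.07 million (anyone who worked, including part-time for economic reasons, counts as employed).
Unemployed = 6.74 million.
Labor force = 234.07 + 6.74 = 240.81 million.
Not in labor force = 1.28 + 71.64 + 10.03 = 82.95 million (those not working and not actively searching are outside the labor force — including those who want a job but have given up searching).
Civilian working-age population = 240.81 + 82.95 = 323.76 million.
Unemployment rate = 6.74 / 240.81 = 2.80%.
Labor force participation rate = 240.81 / 323.76 = 74.38%.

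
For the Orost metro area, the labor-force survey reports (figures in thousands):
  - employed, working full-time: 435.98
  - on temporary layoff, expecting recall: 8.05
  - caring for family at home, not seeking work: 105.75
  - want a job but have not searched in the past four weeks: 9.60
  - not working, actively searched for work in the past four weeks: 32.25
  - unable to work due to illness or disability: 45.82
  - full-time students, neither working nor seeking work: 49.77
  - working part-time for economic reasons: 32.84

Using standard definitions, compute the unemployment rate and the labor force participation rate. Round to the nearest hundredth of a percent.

Unemployment rate ≈ 7.92%; labor force participation rate ≈ 70.71%.

Employed = 435.98 + 32.84 = 468.82 thousand (anyone who worked, including part-time for economic reasons, counts as employed).
Unemployed = 8.05 + 32.25 = 40.30 thousand (jobless and actively searching, or on temporary layoff).
Labor force = 468.82 + 40.30 = 509.12 thousand.
Not in labor force = 105.75 + 9.60 + 45.82 + 49.77 = 210.94 thousand (those not working and not actively searching are outside the labor force — including those who want a job but have given up searching).
Civilian working-age population = 509.12 + 210.94 = 720.06 thousand.
Unemployment rate = 40.30 / 509.12 = 7.92%.
Labor force participation rate = 509.12 / 720.06 = 70.71%.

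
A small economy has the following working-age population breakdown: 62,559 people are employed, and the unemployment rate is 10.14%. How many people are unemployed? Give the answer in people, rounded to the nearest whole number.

About 7,059 are unemployed.

Let U be the number unemployed. The labor force is E + U, and U/(E+U) = 0.1014.
So U = 0.1014 × 62,559 / (1 − 0.1014) = 6343.48 / 0.8986 ≈ 7,059.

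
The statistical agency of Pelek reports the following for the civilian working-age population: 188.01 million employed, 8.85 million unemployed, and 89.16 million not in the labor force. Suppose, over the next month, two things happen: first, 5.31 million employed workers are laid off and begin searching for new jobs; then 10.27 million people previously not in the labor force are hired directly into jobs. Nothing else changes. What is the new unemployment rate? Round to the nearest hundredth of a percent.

Initially, labor force = 188.01 + 8.85 = 196.86 million, so u = 8.85/196.86 = 4.50%.
After the first change, employed falls and unemployed rises by 5.31; labor force unchanged → E = 182.70, U = 14.16, labor force = 196.86 million.
After the second change, employed and labor force both rise by 10.27; unemployed unchanged → E = 192.97, U = 14.16, labor force = 207.13 million.
New unemployment rate = 14.16 / 207.13 = 6.84%.

New unemployment rate ≈ 6.84%.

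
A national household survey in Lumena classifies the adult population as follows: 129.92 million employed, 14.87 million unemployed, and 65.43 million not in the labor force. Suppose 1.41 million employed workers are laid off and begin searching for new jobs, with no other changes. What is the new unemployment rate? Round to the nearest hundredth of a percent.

Initially, labor force = 129.92 + 14.87 = 144.79 million, so u = 14.87/144.79 = 10.27%.
After the change, employed falls and unemployed rises by 1.41; labor force unchanged → E = 128.51, U = 16.28, labor force = 144.79 million.
New unemployment rate = 16.28 / 144.79 = 11.24%.

New unemployment rate ≈ 11.24%.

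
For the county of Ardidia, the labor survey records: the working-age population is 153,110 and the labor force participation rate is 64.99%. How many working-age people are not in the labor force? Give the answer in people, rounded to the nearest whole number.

About 53,604 are not in the labor force.

Share not in the labor force = 1 − 0.6499 = 0.3501.
Not in labor force = 0.3501 × 153,110 ≈ 53,604.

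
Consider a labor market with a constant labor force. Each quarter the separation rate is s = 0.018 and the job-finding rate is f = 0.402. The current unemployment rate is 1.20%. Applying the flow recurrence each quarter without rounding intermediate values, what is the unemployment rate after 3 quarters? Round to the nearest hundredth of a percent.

With a fixed labor force, u_{t+1} = u_t + s·(1−u_t) − f·u_t = u_t·(1−s−f) + s.
Here 1−s−f = 0.580 and s = 0.018.
u_1 = 0.012000 × 0.580 + 0.018 = 0.024960.
u_2 = 0.024960 × 0.580 + 0.018 = 0.032477.
u_3 = 0.032477 × 0.580 + 0.018 = 0.036837.

Unemployment rate after three quarters ≈ 3.68%.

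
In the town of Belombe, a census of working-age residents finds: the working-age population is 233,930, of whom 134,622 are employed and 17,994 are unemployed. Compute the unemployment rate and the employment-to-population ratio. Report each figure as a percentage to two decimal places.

Labor force = employed + unemployed = 134,622 + 17,994 = 152,616.
Unemployment rate = 17,994 / 152,616 = 11.79%.
Employment-population ratio = 134,622 / 233,930 = 57.55%.

Unemployment rate ≈ 11.79%; employment-population ratio ≈ 57.55%.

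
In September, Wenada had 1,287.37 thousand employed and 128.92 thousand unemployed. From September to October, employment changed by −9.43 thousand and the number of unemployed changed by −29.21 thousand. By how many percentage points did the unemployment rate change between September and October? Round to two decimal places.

September: labor force = 1,287.37 + 128.92 = 1,416.29; u = 128.92/1,416.29 = 9.10%.
October: labor force = 1,277.94 + 99.71 = 1,377.65; u = 99.71/1,377.65 = 7.24%.
Change = 7.24% − 9.10% = −1.86 pp.

The unemployment rate changed by −1.86 percentage points.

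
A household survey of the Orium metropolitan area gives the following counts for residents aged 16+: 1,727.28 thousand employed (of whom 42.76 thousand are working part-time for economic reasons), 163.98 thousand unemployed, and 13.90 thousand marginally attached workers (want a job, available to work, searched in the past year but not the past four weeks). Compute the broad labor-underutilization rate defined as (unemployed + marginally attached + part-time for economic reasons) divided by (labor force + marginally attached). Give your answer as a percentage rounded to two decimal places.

Labor force = 1,727.28 + 163.98 = 1,891.26 thousand.
Numerator = 163.98 + 13.90 + 42.76 = 220.64 thousand.
Denominator = 1,891.26 + 13.90 = 1,905.16 thousand.
Broad rate = 220.64 / 1,905.16 = 11.58%.

Broad underutilization rate ≈ 11.58%.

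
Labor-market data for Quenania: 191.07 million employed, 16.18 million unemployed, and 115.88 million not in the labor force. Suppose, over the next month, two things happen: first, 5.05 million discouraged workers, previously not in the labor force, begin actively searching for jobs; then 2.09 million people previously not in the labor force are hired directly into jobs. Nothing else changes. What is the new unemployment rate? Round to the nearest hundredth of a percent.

New unemployment rate ≈ 9.90%.

Initially, labor force = 191.07 + 16.18 = 207.25 million, so u = 16.18/207.25 = 7.81%.
After the first change, unemployed and labor force both rise by 5.05 → E = 191.07, U = 21.23, labor force = 212.30 million.
After the second change, employed and labor force both rise by 2.09; unemployed unchanged → E = 193.16, U = 21.23, labor force = 214.39 million.
New unemployment rate = 21.23 / 214.39 = 9.90%.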